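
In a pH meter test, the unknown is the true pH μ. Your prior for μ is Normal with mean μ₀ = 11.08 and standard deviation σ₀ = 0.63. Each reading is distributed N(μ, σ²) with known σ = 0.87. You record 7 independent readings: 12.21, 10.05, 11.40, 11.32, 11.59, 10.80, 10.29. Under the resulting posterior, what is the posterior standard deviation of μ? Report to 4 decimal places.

0.2915

For Normal data with known variance σ², a Normal(μ₀, σ₀²) prior on μ is conjugate. Posterior precision = 1/σ₀² + n/σ²; posterior mean is the precision-weighted average of μ₀ and x̄.
σ₀² = 0.63² = 0.3969, σ² = 0.87² = 0.7569; σ² + n·σ₀² = 0.7569 + 7·0.3969 = 3.5352.
Posterior precision = 1/σ₀² + n/σ² = 1/0.3969 + 7/0.7569 = (σ² + n·σ₀²)/(σ₀²σ²) = 3.5352/(0.3969·0.7569); posterior variance σₙ² = σ₀²σ²/(σ² + n·σ₀²) = 0.3969·0.7569/3.5352 = 0.084978.
Posterior SD = √σₙ² = √(0.3969·0.7569/3.5352) = 0.2915.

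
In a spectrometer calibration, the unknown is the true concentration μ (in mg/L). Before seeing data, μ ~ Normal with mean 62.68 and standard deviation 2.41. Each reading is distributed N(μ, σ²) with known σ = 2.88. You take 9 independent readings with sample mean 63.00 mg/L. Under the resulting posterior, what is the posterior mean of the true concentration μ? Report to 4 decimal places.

For Normal data with known variance σ², a Normal(μ₀, σ₀²) prior on μ is conjugate. Posterior precision = 1/σ₀² + n/σ²; posterior mean is the precision-weighted average of μ₀ and x̄.
n·x̄ = 9·63.00 = 567.
σ₀² = 2.41² = 5.8081, σ² = 2.88² = 8.2944; σ² + n·σ₀² = 8.2944 + 9·5.8081 = 60.5673.
Posterior mean = (μ₀/σ₀² + n·x̄/σ²)/(1/σ₀² + n/σ²) = (σ²·μ₀ + σ₀²·n·x̄)/(σ² + n·σ₀²) = (8.2944·62.68 + 5.8081·567)/60.5673 = 3813.085692/60.5673 = 62.9562.

62.9562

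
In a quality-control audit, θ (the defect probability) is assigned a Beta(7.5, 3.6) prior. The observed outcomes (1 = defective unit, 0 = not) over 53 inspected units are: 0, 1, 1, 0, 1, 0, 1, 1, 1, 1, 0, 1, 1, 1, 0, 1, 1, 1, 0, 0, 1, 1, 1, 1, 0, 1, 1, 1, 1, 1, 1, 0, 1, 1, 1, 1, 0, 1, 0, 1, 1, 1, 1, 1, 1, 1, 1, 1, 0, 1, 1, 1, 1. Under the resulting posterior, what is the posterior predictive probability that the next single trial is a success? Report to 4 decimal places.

0.7566

The Beta prior is conjugate to a Binomial/Bernoulli likelihood; the update adds successes to α and failures to β.
Posterior: Beta(α+k, β+n−k) = Beta(7.5+41, 3.6+12) = Beta(48.5, 15.6).
For a single future Bernoulli trial, P(success | data) = α/(α+β) = 0.7566.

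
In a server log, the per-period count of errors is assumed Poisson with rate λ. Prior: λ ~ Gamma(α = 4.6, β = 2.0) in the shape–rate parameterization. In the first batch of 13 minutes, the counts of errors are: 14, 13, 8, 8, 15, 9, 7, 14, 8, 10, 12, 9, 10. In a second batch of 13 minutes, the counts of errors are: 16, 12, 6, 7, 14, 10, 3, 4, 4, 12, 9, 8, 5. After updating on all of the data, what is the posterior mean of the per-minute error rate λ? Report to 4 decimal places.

With a Gamma(shape α, rate β) prior, the Poisson likelihood is conjugate: the posterior is Gamma(α + ΣXᵢ, β + n).
Batch 1: sum of counts S = 137 over n = 13 minutes.
After batch 1: Gamma(α+S, β+n) = Gamma(4.6+137, 2.0+13) = Gamma(141.6, 15.0).
Batch 2: sum of counts S = 110 over n = 13 minutes.
After batch 2: Gamma(α+S, β+n) = Gamma(141.6+110, 15.0+13) = Gamma(251.6, 28.0).
Posterior mean = α/β = 251.6/28.0 = 8.9857.

8.9857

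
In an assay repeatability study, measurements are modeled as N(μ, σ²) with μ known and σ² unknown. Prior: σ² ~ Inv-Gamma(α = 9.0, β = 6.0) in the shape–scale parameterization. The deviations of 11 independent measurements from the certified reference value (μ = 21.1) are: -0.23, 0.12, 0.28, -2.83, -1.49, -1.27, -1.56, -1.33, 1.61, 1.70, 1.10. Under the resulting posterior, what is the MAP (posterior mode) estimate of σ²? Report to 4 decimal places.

With known mean μ and an Inverse-Gamma(α, β) prior on σ², the Normal likelihood is conjugate: posterior is Inv-Gamma(α + n/2, β + Σ(xᵢ−μ)²/2).
Σ(xᵢ−μ)² = (-0.23)² + (0.12)² + (0.28)² + (-2.83)² + (-1.49)² + (-1.27)² + (-1.56)² + (-1.33)² + (1.61)² + (1.70)² + (1.10)² = 22.8822.
Posterior: Inv-Gamma(9.0 + 11/2, 6.0 + 22.8822/2) = Inv-Gamma(14.50, 17.44110).
Mode = β/(α+1) = 17.44110/15.50 = 1.1252.

1.1252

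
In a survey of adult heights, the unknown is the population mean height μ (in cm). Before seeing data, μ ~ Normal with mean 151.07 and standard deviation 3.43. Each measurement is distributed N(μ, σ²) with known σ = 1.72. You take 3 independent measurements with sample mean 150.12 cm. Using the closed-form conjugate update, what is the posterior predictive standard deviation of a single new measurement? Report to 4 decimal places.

1.9668

For Normal data with known variance σ², a Normal(μ₀, σ₀²) prior on μ is conjugate. Posterior precision = 1/σ₀² + n/σ²; posterior mean is the precision-weighted average of μ₀ and x̄.
σ₀² = 3.43² = 11.7649, σ² = 1.72² = 2.9584; σ² + n·σ₀² = 2.9584 + 3·11.7649 = 38.2531.
Posterior precision = 1/σ₀² + n/σ² = 1/11.7649 + 3/2.9584 = (σ² + n·σ₀²)/(σ₀²σ²) = 38.2531/(11.7649·2.9584); posterior variance σₙ² = σ₀²σ²/(σ² + n·σ₀²) = 11.7649·2.9584/38.2531 = 0.909868.
Predictive variance for one new observation = σₙ² + σ² = 11.7649·2.9584/38.2531 + 2.9584 = σ²·(σ₀² + 38.2531)/38.2531 = 2.9584·50.018/38.2531 = 3.868268; SD = √(2.9584·50.018/38.2531) = 1.9668.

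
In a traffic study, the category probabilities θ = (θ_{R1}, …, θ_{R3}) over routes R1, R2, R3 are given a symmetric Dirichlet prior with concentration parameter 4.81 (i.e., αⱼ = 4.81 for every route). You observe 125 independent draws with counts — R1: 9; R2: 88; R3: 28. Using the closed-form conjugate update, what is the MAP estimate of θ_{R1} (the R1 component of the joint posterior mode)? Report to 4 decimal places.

The Dirichlet prior is conjugate to the Multinomial likelihood: each posterior αⱼ = prior αⱼ + observed count nⱼ.
Posterior concentration: (13.81, 92.81, 32.81), total = 139.43.
Joint mode component: (α_{R1}−1)/(Σα−K) = 12.81/136.43 = 0.0939.

0.0939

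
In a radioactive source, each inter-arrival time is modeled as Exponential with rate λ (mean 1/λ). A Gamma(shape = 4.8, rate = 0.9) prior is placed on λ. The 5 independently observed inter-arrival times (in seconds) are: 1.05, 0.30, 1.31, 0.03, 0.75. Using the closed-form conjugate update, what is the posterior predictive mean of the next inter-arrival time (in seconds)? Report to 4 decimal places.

With a Gamma(shape α, rate β) prior on the exponential rate λ, the posterior after n observations with total T = Σxᵢ is Gamma(α+n, β+T).
Sum of observations T = 3.44 seconds; n = 5.
Posterior: Gamma(4.8+5, 0.9+3.44) = Gamma(9.8, 4.34).
The predictive distribution for the next observation is Lomax; its mean is β/(α−1) = 4.34/8.8 = 0.4932.

0.4932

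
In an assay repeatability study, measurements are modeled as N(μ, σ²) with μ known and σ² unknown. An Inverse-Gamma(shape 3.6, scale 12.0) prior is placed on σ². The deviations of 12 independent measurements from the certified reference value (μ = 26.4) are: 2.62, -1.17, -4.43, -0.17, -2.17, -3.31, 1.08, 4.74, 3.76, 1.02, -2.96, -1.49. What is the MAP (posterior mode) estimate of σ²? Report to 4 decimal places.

With known mean μ and an Inverse-Gamma(α, β) prior on σ², the Normal likelihood is conjugate: posterior is Inv-Gamma(α + n/2, β + Σ(xᵢ−μ)²/2).
Σ(xᵢ−μ)² = (2.62)² + (-1.17)² + (-4.43)² + (-0.17)² + (-2.17)² + (-3.31)² + (1.08)² + (4.74)² + (3.76)² + (1.02)² + (-2.96)² + (-1.49)² = 93.3458.
Posterior: Inv-Gamma(3.6 + 12/2, 12.0 + 93.3458/2) = Inv-Gamma(9.60, 58.67290).
Mode = β/(α+1) = 58.67290/10.60 = 5.5352.

5.5352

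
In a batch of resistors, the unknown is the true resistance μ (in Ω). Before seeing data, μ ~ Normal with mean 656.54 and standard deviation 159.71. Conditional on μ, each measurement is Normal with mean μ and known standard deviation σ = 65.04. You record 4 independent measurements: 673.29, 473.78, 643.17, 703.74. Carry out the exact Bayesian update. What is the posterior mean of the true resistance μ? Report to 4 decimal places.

For Normal data with known variance σ², a Normal(μ₀, σ₀²) prior on μ is conjugate. Posterior precision = 1/σ₀² + n/σ²; posterior mean is the precision-weighted average of μ₀ and x̄.
Σxᵢ = 673.29 + 473.78 + 643.17 + 703.74 = 2493.98, so n·x̄ = 2493.98.
σ₀² = 159.71² = 25507.2841, σ² = 65.04² = 4230.2016; σ² + n·σ₀² = 4230.2016 + 4·25507.2841 = 106259.338.
Posterior mean = (μ₀/σ₀² + n·x̄/σ²)/(1/σ₀² + n/σ²) = (σ²·μ₀ + σ₀²·n·x̄)/(σ² + n·σ₀²) = (4230.2016·656.54 + 25507.2841·2493.98)/106259.338 = 66391952.958182/106259.338 = 624.8105.

624.8105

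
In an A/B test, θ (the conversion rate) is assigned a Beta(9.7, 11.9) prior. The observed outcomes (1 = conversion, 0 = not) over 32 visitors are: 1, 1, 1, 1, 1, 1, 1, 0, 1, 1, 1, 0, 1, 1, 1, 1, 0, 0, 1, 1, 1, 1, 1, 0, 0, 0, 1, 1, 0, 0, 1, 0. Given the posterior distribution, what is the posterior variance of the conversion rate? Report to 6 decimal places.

0.004426

The Beta prior is conjugate to a Binomial/Bernoulli likelihood; the update adds successes to α and failures to β.
Posterior: Beta(α+k, β+n−k) = Beta(9.7+22, 11.9+10) = Beta(31.7, 21.9).
Var = αβ/((α+β)²(α+β+1)) = 31.7·21.9/(53.6²·54.6) = 0.004426.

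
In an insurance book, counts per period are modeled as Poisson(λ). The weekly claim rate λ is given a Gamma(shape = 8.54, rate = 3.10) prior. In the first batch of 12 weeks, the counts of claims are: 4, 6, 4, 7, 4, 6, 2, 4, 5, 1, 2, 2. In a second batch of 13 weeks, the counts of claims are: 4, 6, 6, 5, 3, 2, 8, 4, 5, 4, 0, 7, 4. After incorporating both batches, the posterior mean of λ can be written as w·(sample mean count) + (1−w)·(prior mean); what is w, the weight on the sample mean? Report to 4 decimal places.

With a Gamma(shape α, rate β) prior, the Poisson likelihood is conjugate: the posterior is Gamma(α + ΣXᵢ, β + n).
Total number of weeks: n = 12 + 13 = 25.
Posterior mean = (α₀+S)/(β₀+n) = [n/(β₀+n)]·(S/n) + [β₀/(β₀+n)]·(α₀/β₀), so only n and β₀ enter the weight.
Weight on data w = n/(β₀+n) = 25/(3.10+25) = 25/28.10 = 0.8897.

0.8897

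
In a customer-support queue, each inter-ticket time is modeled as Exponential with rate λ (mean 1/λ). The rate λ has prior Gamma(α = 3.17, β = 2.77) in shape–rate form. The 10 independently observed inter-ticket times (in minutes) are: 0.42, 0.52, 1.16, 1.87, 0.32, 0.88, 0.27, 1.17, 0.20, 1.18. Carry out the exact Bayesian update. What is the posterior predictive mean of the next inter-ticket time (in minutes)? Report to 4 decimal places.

With a Gamma(shape α, rate β) prior on the exponential rate λ, the posterior after n observations with total T = Σxᵢ is Gamma(α+n, β+T).
Sum of observations T = 7.99 minutes; n = 10.
Posterior: Gamma(3.17+10, 2.77+7.99) = Gamma(13.17, 10.76).
The predictive distribution for the next observation is Lomax; its mean is β/(α−1) = 10.76/12.17 = 0.8841.

0.8841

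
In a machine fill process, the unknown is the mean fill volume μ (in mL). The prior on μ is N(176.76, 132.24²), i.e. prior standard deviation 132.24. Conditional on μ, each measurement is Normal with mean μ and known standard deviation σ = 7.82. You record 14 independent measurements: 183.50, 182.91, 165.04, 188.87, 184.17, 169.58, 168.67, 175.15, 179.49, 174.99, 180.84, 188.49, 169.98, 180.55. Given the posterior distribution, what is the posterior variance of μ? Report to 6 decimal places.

For Normal data with known variance σ², a Normal(μ₀, σ₀²) prior on μ is conjugate. Posterior precision = 1/σ₀² + n/σ²; posterior mean is the precision-weighted average of μ₀ and x̄.
σ₀² = 132.24² = 17487.4176, σ² = 7.82² = 61.1524; σ² + n·σ₀² = 61.1524 + 14·17487.4176 = 244884.9988.
Posterior precision = 1/σ₀² + n/σ² = 1/17487.4176 + 14/61.1524 = (σ² + n·σ₀²)/(σ₀²σ²) = 244884.9988/(17487.4176·61.1524); posterior variance σₙ² = σ₀²σ²/(σ² + n·σ₀²) = 17487.4176·61.1524/244884.9988 = 4.366938.

4.366938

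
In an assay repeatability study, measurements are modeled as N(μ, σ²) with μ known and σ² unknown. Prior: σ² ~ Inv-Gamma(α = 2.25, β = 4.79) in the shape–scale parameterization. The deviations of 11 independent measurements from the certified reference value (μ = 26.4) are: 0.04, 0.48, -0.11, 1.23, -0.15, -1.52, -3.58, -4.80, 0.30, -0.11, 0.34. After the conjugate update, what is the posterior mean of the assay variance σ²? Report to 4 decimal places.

With known mean μ and an Inverse-Gamma(α, β) prior on σ², the Normal likelihood is conjugate: posterior is Inv-Gamma(α + n/2, β + Σ(xᵢ−μ)²/2).
Σ(xᵢ−μ)² = (0.04)² + (0.48)² + (-0.11)² + (1.23)² + (-0.15)² + (-1.52)² + (-3.58)² + (-4.80)² + (0.30)² + (-0.11)² + (0.34)² = 40.1640.
Posterior: Inv-Gamma(2.25 + 11/2, 4.79 + 40.1640/2) = Inv-Gamma(7.75, 24.87200).
E[σ²|data] = β/(α−1) = 24.87200/6.75 = 3.6847.

3.6847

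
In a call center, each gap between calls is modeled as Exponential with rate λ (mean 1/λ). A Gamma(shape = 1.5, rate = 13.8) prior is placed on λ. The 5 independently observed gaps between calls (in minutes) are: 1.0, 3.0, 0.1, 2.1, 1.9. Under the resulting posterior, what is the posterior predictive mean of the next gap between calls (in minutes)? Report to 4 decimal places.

With a Gamma(shape α, rate β) prior on the exponential rate λ, the posterior after n observations with total T = Σxᵢ is Gamma(α+n, β+T).
Sum of observations T = 8.1 minutes; n = 5.
Posterior: Gamma(1.5+5, 13.8+8.1) = Gamma(6.5, 21.9).
The predictive distribution for the next observation is Lomax; its mean is β/(α−1) = 21.9/5.5 = 3.9818.

3.9818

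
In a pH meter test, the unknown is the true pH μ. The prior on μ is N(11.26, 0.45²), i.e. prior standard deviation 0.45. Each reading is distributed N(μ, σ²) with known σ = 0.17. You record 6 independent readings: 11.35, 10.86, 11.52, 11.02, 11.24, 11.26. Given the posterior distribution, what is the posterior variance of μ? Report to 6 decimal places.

0.004705

For Normal data with known variance σ², a Normal(μ₀, σ₀²) prior on μ is conjugate. Posterior precision = 1/σ₀² + n/σ²; posterior mean is the precision-weighted average of μ₀ and x̄.
σ₀² = 0.45² = 0.2025, σ² = 0.17² = 0.0289; σ² + n·σ₀² = 0.0289 + 6·0.2025 = 1.2439.
Posterior precision = 1/σ₀² + n/σ² = 1/0.2025 + 6/0.0289 = (σ² + n·σ₀²)/(σ₀²σ²) = 1.2439/(0.2025·0.0289); posterior variance σₙ² = σ₀²σ²/(σ² + n·σ₀²) = 0.2025·0.0289/1.2439 = 0.004705.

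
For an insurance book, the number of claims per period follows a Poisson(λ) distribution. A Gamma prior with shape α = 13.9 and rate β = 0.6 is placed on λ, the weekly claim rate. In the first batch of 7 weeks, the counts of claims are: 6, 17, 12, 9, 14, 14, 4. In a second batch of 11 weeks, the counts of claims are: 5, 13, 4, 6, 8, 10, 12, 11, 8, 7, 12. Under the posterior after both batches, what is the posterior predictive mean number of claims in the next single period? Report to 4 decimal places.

9.9946

With a Gamma(shape α, rate β) prior, the Poisson likelihood is conjugate: the posterior is Gamma(α + ΣXᵢ, β + n).
Batch 1: sum of counts S = 76 over n = 7 weeks.
After batch 1: Gamma(α+S, β+n) = Gamma(13.9+76, 0.6+7) = Gamma(89.9, 7.6).
Batch 2: sum of counts S = 96 over n = 11 weeks.
After batch 2: Gamma(α+S, β+n) = Gamma(89.9+96, 7.6+11) = Gamma(185.9, 18.6).
The predictive distribution for one future period is NegBinom with mean α/β = 9.9946.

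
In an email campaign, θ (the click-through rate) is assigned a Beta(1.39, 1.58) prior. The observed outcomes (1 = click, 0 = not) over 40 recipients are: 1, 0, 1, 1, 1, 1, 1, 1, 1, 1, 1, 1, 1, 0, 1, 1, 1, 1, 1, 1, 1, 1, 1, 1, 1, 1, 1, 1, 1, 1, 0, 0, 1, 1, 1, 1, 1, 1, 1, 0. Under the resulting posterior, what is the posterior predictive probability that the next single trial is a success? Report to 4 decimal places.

0.8469

The Beta prior is conjugate to a Binomial/Bernoulli likelihood; the update adds successes to α and failures to β.
Posterior: Beta(α+k, β+n−k) = Beta(1.39+35, 1.58+5) = Beta(36.39, 6.58).
For a single future Bernoulli trial, P(success | data) = α/(α+β) = 0.8469.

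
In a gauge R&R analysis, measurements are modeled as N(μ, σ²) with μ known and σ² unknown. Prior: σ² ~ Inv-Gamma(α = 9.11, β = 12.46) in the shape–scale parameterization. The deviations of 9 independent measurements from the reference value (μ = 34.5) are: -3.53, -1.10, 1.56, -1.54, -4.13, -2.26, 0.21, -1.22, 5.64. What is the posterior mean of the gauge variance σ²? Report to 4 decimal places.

With known mean μ and an Inverse-Gamma(α, β) prior on σ², the Normal likelihood is conjugate: posterior is Inv-Gamma(α + n/2, β + Σ(xᵢ−μ)²/2).
Σ(xᵢ−μ)² = (-3.53)² + (-1.10)² + (1.56)² + (-1.54)² + (-4.13)² + (-2.26)² + (0.21)² + (-1.22)² + (5.64)² = 73.9827.
Posterior: Inv-Gamma(9.11 + 9/2, 12.46 + 73.9827/2) = Inv-Gamma(13.61, 49.45135).
E[σ²|data] = β/(α−1) = 49.45135/12.61 = 3.9216.

3.9216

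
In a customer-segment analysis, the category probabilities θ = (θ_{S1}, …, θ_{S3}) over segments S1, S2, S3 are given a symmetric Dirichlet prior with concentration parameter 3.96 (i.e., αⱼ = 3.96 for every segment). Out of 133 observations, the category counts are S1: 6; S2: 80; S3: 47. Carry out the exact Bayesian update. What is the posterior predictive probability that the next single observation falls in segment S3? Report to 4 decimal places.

The Dirichlet prior is conjugate to the Multinomial likelihood: each posterior αⱼ = prior αⱼ + observed count nⱼ.
Posterior concentration: (9.96, 83.96, 50.96), total = 144.88.
P(next = S3 | data) = α_{S3}/Σα = 0.3517.

0.3517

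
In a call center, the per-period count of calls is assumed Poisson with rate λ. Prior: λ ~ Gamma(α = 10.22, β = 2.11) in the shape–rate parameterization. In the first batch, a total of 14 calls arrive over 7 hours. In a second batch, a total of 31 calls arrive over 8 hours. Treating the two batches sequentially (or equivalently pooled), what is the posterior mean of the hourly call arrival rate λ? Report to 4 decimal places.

With a Gamma(shape α, rate β) prior, the Poisson likelihood is conjugate: the posterior is Gamma(α + ΣXᵢ, β + n).
After batch 1: Gamma(α+S, β+n) = Gamma(10.22+14, 2.11+7) = Gamma(24.22, 9.11).
After batch 2: Gamma(α+S, β+n) = Gamma(24.22+31, 9.11+8) = Gamma(55.22, 17.11).
Posterior mean = α/β = 55.22/17.11 = 3.2274.

3.2274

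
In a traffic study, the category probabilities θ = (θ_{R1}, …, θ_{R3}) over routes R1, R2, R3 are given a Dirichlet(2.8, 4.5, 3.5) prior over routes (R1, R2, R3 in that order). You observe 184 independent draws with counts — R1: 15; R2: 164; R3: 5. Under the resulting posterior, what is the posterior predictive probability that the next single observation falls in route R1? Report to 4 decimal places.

The Dirichlet prior is conjugate to the Multinomial likelihood: each posterior αⱼ = prior αⱼ + observed count nⱼ.
Posterior concentration: (17.8, 168.5, 8.5), total = 194.8.
P(next = R1 | data) = α_{R1}/Σα = 0.0914.

0.0914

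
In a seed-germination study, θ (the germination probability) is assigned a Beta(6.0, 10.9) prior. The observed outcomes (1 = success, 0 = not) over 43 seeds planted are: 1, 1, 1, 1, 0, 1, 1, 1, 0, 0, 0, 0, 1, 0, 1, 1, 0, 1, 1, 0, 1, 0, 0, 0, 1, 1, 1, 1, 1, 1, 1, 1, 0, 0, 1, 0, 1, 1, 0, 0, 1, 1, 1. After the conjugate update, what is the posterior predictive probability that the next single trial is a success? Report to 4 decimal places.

0.5509

The Beta prior is conjugate to a Binomial/Bernoulli likelihood; the update adds successes to α and failures to β.
Posterior: Beta(α+k, β+n−k) = Beta(6.0+27, 10.9+16) = Beta(33.0, 26.9).
For a single future Bernoulli trial, P(success | data) = α/(α+β) = 0.5509.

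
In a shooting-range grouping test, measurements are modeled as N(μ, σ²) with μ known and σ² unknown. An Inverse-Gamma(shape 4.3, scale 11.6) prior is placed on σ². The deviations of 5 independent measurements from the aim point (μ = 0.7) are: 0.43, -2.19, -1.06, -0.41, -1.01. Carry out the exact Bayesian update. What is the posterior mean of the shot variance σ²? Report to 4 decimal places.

With known mean μ and an Inverse-Gamma(α, β) prior on σ², the Normal likelihood is conjugate: posterior is Inv-Gamma(α + n/2, β + Σ(xᵢ−μ)²/2).
Σ(xᵢ−μ)² = (0.43)² + (-2.19)² + (-1.06)² + (-0.41)² + (-1.01)² = 7.2928.
Posterior: Inv-Gamma(4.3 + 5/2, 11.6 + 7.2928/2) = Inv-Gamma(6.80, 15.24640).
E[σ²|data] = β/(α−1) = 15.24640/5.80 = 2.6287.

2.6287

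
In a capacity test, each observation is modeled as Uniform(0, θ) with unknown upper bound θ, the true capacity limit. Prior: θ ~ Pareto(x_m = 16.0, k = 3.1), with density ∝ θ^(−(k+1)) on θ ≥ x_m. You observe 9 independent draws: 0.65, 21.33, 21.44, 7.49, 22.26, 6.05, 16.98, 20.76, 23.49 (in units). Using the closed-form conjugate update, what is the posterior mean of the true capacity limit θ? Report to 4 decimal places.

A Pareto(scale x_m, shape k) prior on the upper bound θ of Uniform(0, θ) is conjugate: posterior is Pareto(max(x_m, max xᵢ), k + n).
Sample maximum = 23.49; prior scale x_m = 16.0 → posterior scale = max = 23.49.
Posterior shape = 3.1 + 9 = 12.1.
E[θ|data] = k·x_m/(k−1) = 12.1·23.49/11.1 = 25.6062.

25.6062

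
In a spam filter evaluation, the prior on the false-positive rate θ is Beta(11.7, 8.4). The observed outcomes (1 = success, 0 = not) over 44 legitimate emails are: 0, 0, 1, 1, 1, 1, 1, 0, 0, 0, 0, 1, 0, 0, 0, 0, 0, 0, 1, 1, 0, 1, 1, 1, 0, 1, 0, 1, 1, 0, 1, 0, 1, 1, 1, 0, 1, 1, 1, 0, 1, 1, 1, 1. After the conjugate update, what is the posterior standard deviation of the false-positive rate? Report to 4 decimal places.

The Beta prior is conjugate to a Binomial/Bernoulli likelihood; the update adds successes to α and failures to β.
Posterior: Beta(α+k, β+n−k) = Beta(11.7+25, 8.4+19) = Beta(36.7, 27.4).
Var = αβ/((α+β)²(α+β+1)) = 36.7·27.4/(64.1²·65.1) = 0.00375941; SD = √0.00375941 = 0.0613.

0.0613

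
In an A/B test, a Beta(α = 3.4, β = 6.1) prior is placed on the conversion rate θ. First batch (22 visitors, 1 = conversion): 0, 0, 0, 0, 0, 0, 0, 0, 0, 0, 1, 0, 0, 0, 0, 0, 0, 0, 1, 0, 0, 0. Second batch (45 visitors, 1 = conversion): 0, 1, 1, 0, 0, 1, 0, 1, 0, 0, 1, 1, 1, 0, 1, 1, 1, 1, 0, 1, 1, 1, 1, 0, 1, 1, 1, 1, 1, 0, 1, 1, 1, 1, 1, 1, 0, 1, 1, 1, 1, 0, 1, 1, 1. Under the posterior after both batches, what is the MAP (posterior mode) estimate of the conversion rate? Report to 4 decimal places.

The Beta prior is conjugate to a Binomial/Bernoulli likelihood; the update adds successes to α and failures to β.
After batch 1: Beta(3.4+2, 6.1+20) = Beta(5.4, 26.1).
After batch 2: Beta(5.4+33, 26.1+12) = Beta(38.4, 38.1).
Mode of Beta(a,b) for a,b>1 is (a−1)/(a+b−2) = 37.4/74.5 = 0.5020.

0.5020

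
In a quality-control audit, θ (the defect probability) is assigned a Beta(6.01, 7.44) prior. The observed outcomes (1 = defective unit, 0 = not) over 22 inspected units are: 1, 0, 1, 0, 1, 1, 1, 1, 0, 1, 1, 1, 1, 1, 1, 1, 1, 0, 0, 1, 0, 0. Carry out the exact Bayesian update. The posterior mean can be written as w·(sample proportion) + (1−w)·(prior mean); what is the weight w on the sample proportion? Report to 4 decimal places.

The Beta prior is conjugate to a Binomial/Bernoulli likelihood; the update adds successes to α and failures to β.
Posterior mean = (α₀+k)/(α₀+β₀+n) = [n/(α₀+β₀+n)]·(k/n) + [(α₀+β₀)/(α₀+β₀+n)]·α₀/(α₀+β₀), so only n and the prior enter the weight.
The weight on the data is w = n/(α₀+β₀+n) = 22/(6.01+7.44+22) = 22/35.45 = 0.6206.

0.6206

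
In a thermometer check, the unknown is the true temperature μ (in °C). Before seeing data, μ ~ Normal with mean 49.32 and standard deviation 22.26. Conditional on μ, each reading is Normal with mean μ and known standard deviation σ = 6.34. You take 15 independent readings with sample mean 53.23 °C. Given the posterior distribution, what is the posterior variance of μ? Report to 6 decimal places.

For Normal data with known variance σ², a Normal(μ₀, σ₀²) prior on μ is conjugate. Posterior precision = 1/σ₀² + n/σ²; posterior mean is the precision-weighted average of μ₀ and x̄.
σ₀² = 22.26² = 495.5076, σ² = 6.34² = 40.1956; σ² + n·σ₀² = 40.1956 + 15·495.5076 = 7472.8096.
Posterior precision = 1/σ₀² + n/σ² = 1/495.5076 + 15/40.1956 = (σ² + n·σ₀²)/(σ₀²σ²) = 7472.8096/(495.5076·40.1956); posterior variance σₙ² = σ₀²σ²/(σ² + n·σ₀²) = 495.5076·40.1956/7472.8096 = 2.665293.

2.665293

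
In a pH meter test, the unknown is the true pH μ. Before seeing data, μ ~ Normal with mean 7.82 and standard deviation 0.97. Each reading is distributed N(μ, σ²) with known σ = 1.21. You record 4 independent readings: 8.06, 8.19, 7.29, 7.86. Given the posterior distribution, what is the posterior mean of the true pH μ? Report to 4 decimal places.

7.8416

For Normal data with known variance σ², a Normal(μ₀, σ₀²) prior on μ is conjugate. Posterior precision = 1/σ₀² + n/σ²; posterior mean is the precision-weighted average of μ₀ and x̄.
Σxᵢ = 8.06 + 8.19 + 7.29 + 7.86 = 31.4, so n·x̄ = 31.4.
σ₀² = 0.97² = 0.9409, σ² = 1.21² = 1.4641; σ² + n·σ₀² = 1.4641 + 4·0.9409 = 5.2277.
Posterior mean = (μ₀/σ₀² + n·x̄/σ²)/(1/σ₀² + n/σ²) = (σ²·μ₀ + σ₀²·n·x̄)/(σ² + n·σ₀²) = (1.4641·7.82 + 0.9409·31.4)/5.2277 = 40.993522/5.2277 = 7.8416.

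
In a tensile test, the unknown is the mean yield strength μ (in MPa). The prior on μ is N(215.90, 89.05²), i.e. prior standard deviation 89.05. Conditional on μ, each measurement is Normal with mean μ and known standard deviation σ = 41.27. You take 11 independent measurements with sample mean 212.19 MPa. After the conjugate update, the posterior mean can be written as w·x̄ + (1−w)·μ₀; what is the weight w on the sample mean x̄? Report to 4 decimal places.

0.9808

For Normal data with known variance σ², a Normal(μ₀, σ₀²) prior on μ is conjugate. Posterior precision = 1/σ₀² + n/σ²; posterior mean is the precision-weighted average of μ₀ and x̄.
σ₀² = 89.05² = 7929.9025, σ² = 41.27² = 1703.2129. Prior precision 1/σ₀² = 1/7929.9025; data precision n/σ² = 11/1703.2129.
w = (n/σ²)/(1/σ₀² + n/σ²) = n·σ₀²/(σ² + n·σ₀²) = 11·7929.9025/(1703.2129 + 11·7929.9025) = 87228.9275/88932.1404 = 0.9808.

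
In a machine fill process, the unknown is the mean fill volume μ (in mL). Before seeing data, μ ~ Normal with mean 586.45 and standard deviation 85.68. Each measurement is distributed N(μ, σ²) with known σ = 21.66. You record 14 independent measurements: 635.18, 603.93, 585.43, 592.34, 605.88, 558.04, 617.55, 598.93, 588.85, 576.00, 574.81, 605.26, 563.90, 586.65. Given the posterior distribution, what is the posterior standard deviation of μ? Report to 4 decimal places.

5.7757

For Normal data with known variance σ², a Normal(μ₀, σ₀²) prior on μ is conjugate. Posterior precision = 1/σ₀² + n/σ²; posterior mean is the precision-weighted average of μ₀ and x̄.
σ₀² = 85.68² = 7341.0624, σ² = 21.66² = 469.1556; σ² + n·σ₀² = 469.1556 + 14·7341.0624 = 103244.0292.
Posterior precision = 1/σ₀² + n/σ² = 1/7341.0624 + 14/469.1556 = (σ² + n·σ₀²)/(σ₀²σ²) = 103244.0292/(7341.0624·469.1556); posterior variance σₙ² = σ₀²σ²/(σ² + n·σ₀²) = 7341.0624·469.1556/103244.0292 = 33.358835.
Posterior SD = √σₙ² = √(7341.0624·469.1556/103244.0292) = 5.7757.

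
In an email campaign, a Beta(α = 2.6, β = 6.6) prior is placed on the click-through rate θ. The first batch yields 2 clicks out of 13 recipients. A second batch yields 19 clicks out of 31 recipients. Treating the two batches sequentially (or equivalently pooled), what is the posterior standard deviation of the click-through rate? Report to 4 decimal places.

0.0675

The Beta prior is conjugate to a Binomial/Bernoulli likelihood; the update adds successes to α and failures to β.
After batch 1: Beta(2.6+2, 6.6+11) = Beta(4.6, 17.6).
After batch 2: Beta(4.6+19, 17.6+12) = Beta(23.6, 29.6).
Var = αβ/((α+β)²(α+β+1)) = 23.6·29.6/(53.2²·54.2) = 0.00455388; SD = √0.00455388 = 0.0675.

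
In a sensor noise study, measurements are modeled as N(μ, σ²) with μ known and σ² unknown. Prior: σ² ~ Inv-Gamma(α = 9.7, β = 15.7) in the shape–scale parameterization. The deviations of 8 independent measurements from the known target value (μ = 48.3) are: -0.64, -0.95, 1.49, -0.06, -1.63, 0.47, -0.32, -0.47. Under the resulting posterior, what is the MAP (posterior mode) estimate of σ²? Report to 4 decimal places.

1.2972

With known mean μ and an Inverse-Gamma(α, β) prior on σ², the Normal likelihood is conjugate: posterior is Inv-Gamma(α + n/2, β + Σ(xᵢ−μ)²/2).
Σ(xᵢ−μ)² = (-0.64)² + (-0.95)² + (1.49)² + (-0.06)² + (-1.63)² + (0.47)² + (-0.32)² + (-0.47)² = 6.7369.
Posterior: Inv-Gamma(9.7 + 8/2, 15.7 + 6.7369/2) = Inv-Gamma(13.70, 19.06845).
Mode = β/(α+1) = 19.06845/14.70 = 1.2972.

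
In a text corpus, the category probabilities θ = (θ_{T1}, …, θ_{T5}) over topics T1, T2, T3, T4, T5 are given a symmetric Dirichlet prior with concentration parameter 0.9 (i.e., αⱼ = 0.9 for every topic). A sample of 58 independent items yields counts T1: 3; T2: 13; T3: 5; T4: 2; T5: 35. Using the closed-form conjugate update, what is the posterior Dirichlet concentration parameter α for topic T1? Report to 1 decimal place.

The Dirichlet prior is conjugate to the Multinomial likelihood: each posterior αⱼ = prior αⱼ + observed count nⱼ.
Posterior concentration: (3.9, 13.9, 5.9, 2.9, 35.9), total = 62.5.
α_{T1} = 0.9 + 3 = 3.9.

3.9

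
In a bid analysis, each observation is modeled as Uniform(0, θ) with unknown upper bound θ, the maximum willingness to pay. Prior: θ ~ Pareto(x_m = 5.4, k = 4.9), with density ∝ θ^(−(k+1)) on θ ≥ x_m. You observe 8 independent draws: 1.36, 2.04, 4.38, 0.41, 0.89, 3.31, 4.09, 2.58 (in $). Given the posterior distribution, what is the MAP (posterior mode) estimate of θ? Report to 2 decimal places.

5.40

A Pareto(scale x_m, shape k) prior on the upper bound θ of Uniform(0, θ) is conjugate: posterior is Pareto(max(x_m, max xᵢ), k + n).
Sample maximum = 4.38; prior scale x_m = 5.4 → posterior scale = max = 5.40.
Posterior shape = 4.9 + 8 = 12.9.
The Pareto density is decreasing on [x_m, ∞), so the mode is x_m = 5.40.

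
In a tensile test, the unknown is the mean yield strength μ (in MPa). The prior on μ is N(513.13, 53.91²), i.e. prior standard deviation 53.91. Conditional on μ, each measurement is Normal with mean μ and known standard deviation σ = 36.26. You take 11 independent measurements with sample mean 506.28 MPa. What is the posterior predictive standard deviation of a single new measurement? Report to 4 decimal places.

For Normal data with known variance σ², a Normal(μ₀, σ₀²) prior on μ is conjugate. Posterior precision = 1/σ₀² + n/σ²; posterior mean is the precision-weighted average of μ₀ and x̄.
σ₀² = 53.91² = 2906.2881, σ² = 36.26² = 1314.7876; σ² + n·σ₀² = 1314.7876 + 11·2906.2881 = 33283.9567.
Posterior precision = 1/σ₀² + n/σ² = 1/2906.2881 + 11/1314.7876 = (σ² + n·σ₀²)/(σ₀²σ²) = 33283.9567/(2906.2881·1314.7876); posterior variance σₙ² = σ₀²σ²/(σ² + n·σ₀²) = 2906.2881·1314.7876/33283.9567 = 114.804607.
Predictive variance for one new observation = σₙ² + σ² = 2906.2881·1314.7876/33283.9567 + 1314.7876 = σ²·(σ₀² + 33283.9567)/33283.9567 = 1314.7876·36190.2448/33283.9567 = 1429.592207; SD = √(1314.7876·36190.2448/33283.9567) = 37.8099.

37.8099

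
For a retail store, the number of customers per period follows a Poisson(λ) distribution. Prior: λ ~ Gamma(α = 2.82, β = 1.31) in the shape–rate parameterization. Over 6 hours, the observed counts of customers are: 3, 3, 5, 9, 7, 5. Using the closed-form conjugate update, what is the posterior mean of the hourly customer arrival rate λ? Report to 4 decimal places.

4.7633

With a Gamma(shape α, rate β) prior, the Poisson likelihood is conjugate: the posterior is Gamma(α + ΣXᵢ, β + n).
Sum of counts S = 32 over n = 6 hours.
Posterior: Gamma(α+S, β+n) = Gamma(2.82+32, 1.31+6) = Gamma(34.82, 7.31).
Posterior mean = α/β = 34.82/7.31 = 4.7633.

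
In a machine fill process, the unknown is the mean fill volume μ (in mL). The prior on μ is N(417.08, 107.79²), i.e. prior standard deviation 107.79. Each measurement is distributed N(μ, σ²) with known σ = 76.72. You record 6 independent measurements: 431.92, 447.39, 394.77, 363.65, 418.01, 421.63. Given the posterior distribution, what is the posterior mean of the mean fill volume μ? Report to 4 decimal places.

413.2208

For Normal data with known variance σ², a Normal(μ₀, σ₀²) prior on μ is conjugate. Posterior precision = 1/σ₀² + n/σ²; posterior mean is the precision-weighted average of μ₀ and x̄.
Σxᵢ = 431.92 + 447.39 + 394.77 + 363.65 + 418.01 + 421.63 = 2477.37, so n·x̄ = 2477.37.
σ₀² = 107.79² = 11618.6841, σ² = 76.72² = 5885.9584; σ² + n·σ₀² = 5885.9584 + 6·11618.6841 = 75598.063.
Posterior mean = (μ₀/σ₀² + n·x̄/σ²)/(1/σ₀² + n/σ²) = (σ²·μ₀ + σ₀²·n·x̄)/(σ² + n·σ₀²) = (5885.9584·417.08 + 11618.6841·2477.37)/75598.063 = 31238694.958289/75598.063 = 413.2208.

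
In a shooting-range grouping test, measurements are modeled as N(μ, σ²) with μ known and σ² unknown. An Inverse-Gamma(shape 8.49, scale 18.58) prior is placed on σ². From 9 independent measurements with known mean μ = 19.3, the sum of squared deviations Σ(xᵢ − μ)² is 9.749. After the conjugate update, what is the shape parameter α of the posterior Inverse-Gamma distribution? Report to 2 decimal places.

12.99

With known mean μ and an Inverse-Gamma(α, β) prior on σ², the Normal likelihood is conjugate: posterior is Inv-Gamma(α + n/2, β + Σ(xᵢ−μ)²/2).
Posterior: Inv-Gamma(8.49 + 9/2, 18.58 + 9.749/2) = Inv-Gamma(12.99, 23.4545).
Posterior α = 12.99.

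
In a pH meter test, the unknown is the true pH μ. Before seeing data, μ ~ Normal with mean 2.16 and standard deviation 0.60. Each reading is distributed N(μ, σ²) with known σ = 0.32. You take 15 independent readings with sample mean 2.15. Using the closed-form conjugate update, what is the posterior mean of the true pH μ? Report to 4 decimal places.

For Normal data with known variance σ², a Normal(μ₀, σ₀²) prior on μ is conjugate. Posterior precision = 1/σ₀² + n/σ²; posterior mean is the precision-weighted average of μ₀ and x̄.
n·x̄ = 15·2.15 = 32.25.
σ₀² = 0.60² = 0.36, σ² = 0.32² = 0.1024; σ² + n·σ₀² = 0.1024 + 15·0.36 = 5.5024.
Posterior mean = (μ₀/σ₀² + n·x̄/σ²)/(1/σ₀² + n/σ²) = (σ²·μ₀ + σ₀²·n·x̄)/(σ² + n·σ₀²) = (0.1024·2.16 + 0.36·32.25)/5.5024 = 11.831184/5.5024 = 2.1502.

2.1502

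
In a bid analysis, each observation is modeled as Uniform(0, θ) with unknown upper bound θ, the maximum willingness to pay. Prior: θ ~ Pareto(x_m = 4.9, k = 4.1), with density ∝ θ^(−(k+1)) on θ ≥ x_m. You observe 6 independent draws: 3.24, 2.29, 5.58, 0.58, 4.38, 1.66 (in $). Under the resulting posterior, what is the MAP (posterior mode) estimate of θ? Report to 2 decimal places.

5.58

A Pareto(scale x_m, shape k) prior on the upper bound θ of Uniform(0, θ) is conjugate: posterior is Pareto(max(x_m, max xᵢ), k + n).
Sample maximum = 5.58; prior scale x_m = 4.9 → posterior scale = max = 5.58.
Posterior shape = 4.1 + 6 = 10.1.
The Pareto density is decreasing on [x_m, ∞), so the mode is x_m = 5.58.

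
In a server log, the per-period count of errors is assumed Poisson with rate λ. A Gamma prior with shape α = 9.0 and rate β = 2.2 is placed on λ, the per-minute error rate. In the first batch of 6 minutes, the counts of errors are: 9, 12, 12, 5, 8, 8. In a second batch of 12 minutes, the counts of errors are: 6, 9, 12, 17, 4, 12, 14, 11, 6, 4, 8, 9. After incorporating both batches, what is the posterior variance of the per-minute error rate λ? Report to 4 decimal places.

0.4289

With a Gamma(shape α, rate β) prior, the Poisson likelihood is conjugate: the posterior is Gamma(α + ΣXᵢ, β + n).
Batch 1: sum of counts S = 54 over n = 6 minutes.
After batch 1: Gamma(α+S, β+n) = Gamma(9.0+54, 2.2+6) = Gamma(63.0, 8.2).
Batch 2: sum of counts S = 112 over n = 12 minutes.
After batch 2: Gamma(α+S, β+n) = Gamma(63.0+112, 8.2+12) = Gamma(175.0, 20.2).
Var = α/β² = 175.0/20.2² = 0.4289.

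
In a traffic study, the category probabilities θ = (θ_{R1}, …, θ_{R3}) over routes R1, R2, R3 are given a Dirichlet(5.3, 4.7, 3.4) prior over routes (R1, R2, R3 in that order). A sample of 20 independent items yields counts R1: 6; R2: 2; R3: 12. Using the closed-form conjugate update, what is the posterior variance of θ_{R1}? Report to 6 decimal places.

0.006508

The Dirichlet prior is conjugate to the Multinomial likelihood: each posterior αⱼ = prior αⱼ + observed count nⱼ.
Posterior concentration: (11.3, 6.7, 15.4), total = 33.4.
Var[θ_j] = α_j(Σα−α_j)/((Σα)²(Σα+1)) = 11.3·22.1/(33.4²·34.4) = 0.006508.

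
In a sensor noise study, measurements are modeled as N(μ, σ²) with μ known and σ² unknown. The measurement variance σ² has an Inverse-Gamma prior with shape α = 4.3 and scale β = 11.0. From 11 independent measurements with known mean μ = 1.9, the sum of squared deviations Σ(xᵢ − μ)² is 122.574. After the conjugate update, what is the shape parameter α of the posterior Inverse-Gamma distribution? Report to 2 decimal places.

With known mean μ and an Inverse-Gamma(α, β) prior on σ², the Normal likelihood is conjugate: posterior is Inv-Gamma(α + n/2, β + Σ(xᵢ−μ)²/2).
Posterior: Inv-Gamma(4.3 + 11/2, 11.0 + 122.574/2) = Inv-Gamma(9.80, 72.2870).
Posterior α = 9.80.

9.80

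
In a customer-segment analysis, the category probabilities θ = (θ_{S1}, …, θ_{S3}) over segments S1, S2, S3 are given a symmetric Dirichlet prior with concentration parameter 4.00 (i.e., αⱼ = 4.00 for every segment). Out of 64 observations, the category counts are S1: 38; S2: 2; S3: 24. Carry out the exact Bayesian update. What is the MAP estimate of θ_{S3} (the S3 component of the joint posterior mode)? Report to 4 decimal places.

The Dirichlet prior is conjugate to the Multinomial likelihood: each posterior αⱼ = prior αⱼ + observed count nⱼ.
Posterior concentration: (42.00, 6.00, 28.00), total = 76.00.
Joint mode component: (α_{S3}−1)/(Σα−K) = 27.00/73.00 = 0.3699.

0.3699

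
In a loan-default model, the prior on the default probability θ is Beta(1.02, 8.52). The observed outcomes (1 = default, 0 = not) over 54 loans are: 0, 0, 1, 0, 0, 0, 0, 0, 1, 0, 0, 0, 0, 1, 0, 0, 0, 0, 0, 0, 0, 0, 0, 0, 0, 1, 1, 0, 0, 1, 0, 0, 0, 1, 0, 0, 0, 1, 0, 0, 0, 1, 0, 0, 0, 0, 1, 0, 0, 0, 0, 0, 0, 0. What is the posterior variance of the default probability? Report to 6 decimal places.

The Beta prior is conjugate to a Binomial/Bernoulli likelihood; the update adds successes to α and failures to β.
Posterior: Beta(α+k, β+n−k) = Beta(1.02+10, 8.52+44) = Beta(11.02, 52.52).
Var = αβ/((α+β)²(α+β+1)) = 11.02·52.52/(63.54²·64.54) = 0.002221.

0.002221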